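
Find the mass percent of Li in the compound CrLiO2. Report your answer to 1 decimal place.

Molar mass = 1(52.00) + 1(6.94) + 2(16.00) = 90.940 g/mol
Mass of Li per mole = 1 × 6.94 = 6.940 g
% Li = 6.940 / 90.940 × 100 = 7.6%

7.6%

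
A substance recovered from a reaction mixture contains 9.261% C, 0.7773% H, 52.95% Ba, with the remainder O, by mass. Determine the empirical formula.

Assume 100 g: 9.261 g C, 0.7773 g H, 52.95 g Ba, 37.012 g O.
n(C) = 9.261/12.01 = 0.7711, n(H) = 0.7773/1.008 = 0.7711, n(Ba) = 52.95/137.33 = 0.3856, n(O) = 37.012/16.00 = 2.313
Smallest is Ba at 0.3856 mol; normalising gives C 2.000, H 2.000, Ba 1.000, O 6.000
Ratio ≈ 2:2:1:6, so the empirical formula is C2H2BaO6

C2H2BaO6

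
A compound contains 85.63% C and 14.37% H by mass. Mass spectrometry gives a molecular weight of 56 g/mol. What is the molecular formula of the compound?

C4H8

Assume 100 g: 85.63 g C, 14.37 g H.
Moles — C: 85.63 / 12.01 = 7.13 mol; H: 14.37 / 1.008 = 14.26 mol
Ratios (÷ 7.13): C 1.000, H 1.999
Ratio ≈ 1:2, so the empirical formula is CH2
Empirical-formula mass = 14.03 g/mol
n = 56 / 14.03 = 3.99 ≈ 4
Molecular formula = (CH2)×4 = C4H8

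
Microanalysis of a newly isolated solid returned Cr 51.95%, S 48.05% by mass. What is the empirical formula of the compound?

Assume 100 g: 51.95 g Cr, 48.05 g S.
Cr: 51.95 g ÷ 52.00 g/mol = 0.999 mol
S: 48.05 g ÷ 32.07 g/mol = 1.498 mol
Ratios (÷ 0.999): Cr 1.000, S 1.500
Scaling by 2: Cr 2.00, S 3.00 → Cr2S3

Cr2S3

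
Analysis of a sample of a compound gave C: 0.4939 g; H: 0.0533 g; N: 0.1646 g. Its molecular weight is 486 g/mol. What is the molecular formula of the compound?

Moles — C: 0.4939 / 12.01 = 0.04112 mol; H: 0.0533 / 1.008 = 0.05288 mol; N: 0.1646 / 14.01 = 0.01175 mol
Ratios (÷ 0.01175): C 3.500, H 4.501, N 1.000
×2: C 7.00, H 9.00, N 2.00 → C7H9N2
Empirical-formula mass = 121.16 g/mol
n = 486 / 121.16 = 4.01 ≈ 4
Molecular formula = (C7H9N2)×4 = C28H36N8

C28H36N8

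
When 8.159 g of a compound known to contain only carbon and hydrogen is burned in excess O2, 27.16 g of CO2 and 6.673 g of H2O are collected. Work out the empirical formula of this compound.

C5H6

mol C = 27.16 / 44.01 = 0.6171; mass C = 0.6171 × 12.01 = 7.412 g
mol H = 2 × (6.673 / 18.02) = 0.7406; mass H = 0.7406 × 1.008 = 0.7465 g
Divide by the smallest (0.6171 mol C): C 1.000, H 1.200
×5: C 5.00, H 6.00 → C5H6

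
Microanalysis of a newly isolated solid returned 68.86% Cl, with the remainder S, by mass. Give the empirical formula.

Cl2S

Assume 100 g: 68.86 g Cl, 31.14 g S.
n(Cl) = 68.86/35.45 = 1.942, n(S) = 31.14/32.07 = 0.971
Ratios (÷ 0.971): Cl 2.000, S 1.000
→ Cl2S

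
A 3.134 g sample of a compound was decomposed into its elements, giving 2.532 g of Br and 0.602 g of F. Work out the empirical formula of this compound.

BrF

Br: 2.532 g ÷ 79.90 g/mol = 0.03169 mol
F: 0.602 g ÷ 19.00 g/mol = 0.03168 mol
Ratios (÷ 0.03168): Br 1.000, F 1.000
≈ 1:1 → BrF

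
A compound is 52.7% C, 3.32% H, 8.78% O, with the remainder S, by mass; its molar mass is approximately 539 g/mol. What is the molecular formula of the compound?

Assume 100 g: 52.7 g C, 3.32 g H, 8.78 g O, 35.2 g S.
n(C) = 52.7/12.01 = 4.388, n(H) = 3.32/1.008 = 3.294, n(O) = 8.78/16.00 = 0.5487, n(S) = 35.2/32.07 = 1.098
Divide by the smallest (0.5487 mol O): C 7.996, H 6.002, O 1.000, S 2.000
→ C8H6OS2
Empirical-formula mass = 182.27 g/mol
n = 539 / 182.27 = 2.96 ≈ 3
Molecular formula = (C8H6OS2)×3 = C24H18O3S6

C24H18O3S6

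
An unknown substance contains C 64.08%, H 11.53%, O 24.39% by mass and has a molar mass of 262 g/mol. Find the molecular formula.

Assume 100 g: 64.08 g C, 11.53 g H, 24.39 g O.
Moles — C: 64.08 / 12.01 = 5.336 mol; H: 11.53 / 1.008 = 11.44 mol; O: 24.39 / 16.00 = 1.524 mol
Ratios (÷ 1.524): C 3.500, H 7.504, O 1.000
Multiply by 2: C 7.00, H 15.01, O 2.00 → C7H15O2
Empirical-formula mass = 131.19 g/mol
n = 262 / 131.19 = 2.00 ≈ 2
Molecular formula = (C7H15O2)×2 = C14H30O4

C14H30O4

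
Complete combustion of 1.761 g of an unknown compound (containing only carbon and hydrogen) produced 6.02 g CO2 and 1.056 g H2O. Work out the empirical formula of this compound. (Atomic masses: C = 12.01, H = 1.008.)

C7H6

mol C = 6.02 / 44.01 = 0.1368; mass C = 0.1368 × 12.01 = 1.643 g
mol H = 2 × (1.056 / 18.02) = 0.1172; mass H = 0.1172 × 1.008 = 0.1181 g
Ratios (÷ 0.1172): C 1.167, H 1.000
Scaling by 6: C 7.00, H 6.00 → C7H6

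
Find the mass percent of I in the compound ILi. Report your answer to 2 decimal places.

Molar mass = 1(126.90) + 1(6.94) = 133.840 g/mol
Mass of I per mole = 1 × 126.90 = 126.900 g
% I = 126.900 / 133.840 × 100 = 94.81%

94.81%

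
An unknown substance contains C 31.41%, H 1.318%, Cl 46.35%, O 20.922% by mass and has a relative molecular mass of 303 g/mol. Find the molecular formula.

Assume 100 g: 31.41 g C, 1.318 g H, 46.35 g Cl, 20.922 g O.
Moles — C: 31.41 / 12.01 = 2.615 mol; H: 1.318 / 1.008 = 1.308 mol; Cl: 46.35 / 35.45 = 1.307 mol; O: 20.922 / 16.00 = 1.308 mol
Divide by the smallest (1.307 mol Cl): C 2.000, H 1.000, Cl 1.000, O 1.000
Ratio ≈ 2:1:1:1, so the empirical formula is C2HClO
Empirical-formula mass = 76.48 g/mol
n = 303 / 76.48 = 3.96 ≈ 4
Molecular formula = (C2HClO)×4 = C8H4Cl4O4

C8H4Cl4O4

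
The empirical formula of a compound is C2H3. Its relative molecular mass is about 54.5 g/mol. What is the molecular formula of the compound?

C4H6

Empirical-formula mass = 27.04 g/mol
n = 54.5 / 27.04 = 2.02 ≈ 2
Molecular formula = (C2H3)2 = C4H6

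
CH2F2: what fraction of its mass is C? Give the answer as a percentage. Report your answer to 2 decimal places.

Molar mass = 1(12.01) + 2(1.008) + 2(19.00) = 52.026 g/mol
Mass of C per mole = 1 × 12.01 = 12.010 g
% C = 12.010 / 52.026 × 100 = 23.08%

23.08%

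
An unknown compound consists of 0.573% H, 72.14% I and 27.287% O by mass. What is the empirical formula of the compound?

HIO3

Assume 100 g: 0.573 g H, 72.14 g I, 27.287 g O.
H: 0.573 g ÷ 1.008 g/mol = 0.5685 mol
I: 72.14 g ÷ 126.90 g/mol = 0.5685 mol
O: 27.287 g ÷ 16.00 g/mol = 1.705 mol
Divide by the smallest (0.5685 mol H): H 1.000, I 1.000, O 3.000
≈ 1:1:3 → HIO3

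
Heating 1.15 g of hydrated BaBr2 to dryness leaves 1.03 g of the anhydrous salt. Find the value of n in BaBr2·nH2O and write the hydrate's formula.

BaBr2·2H2O

Mass of water lost = 1.15 − 1.03 = 0.12 g → 0.12 / 18.02 = 0.006659 mol H2O
Molar mass of BaBr2 = 297.13 g/mol → mol BaBr2 = 1.03 / 297.13 = 0.003466
n = 0.006659 / 0.003466 = 1.92 ≈ 2 → BaBr2·2H2O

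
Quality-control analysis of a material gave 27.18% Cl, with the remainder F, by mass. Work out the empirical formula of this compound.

Assume 100 g: 27.18 g Cl, 72.82 g F.
Moles — Cl: 27.18 / 35.45 = 0.7667 mol; F: 72.82 / 19.00 = 3.833 mol
Divide by the smallest (0.7667 mol Cl): Cl 1.000, F 4.999
≈ 1:5 → ClF5

ClF5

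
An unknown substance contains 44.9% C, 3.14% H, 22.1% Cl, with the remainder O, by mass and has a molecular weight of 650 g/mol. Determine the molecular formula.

C24H20Cl4O12

Assume 100 g: 44.9 g C, 3.14 g H, 22.1 g Cl, 29.86 g O.
Moles — C: 44.9 / 12.01 = 3.739 mol; H: 3.14 / 1.008 = 3.115 mol; Cl: 22.1 / 35.45 = 0.6234 mol; O: 29.86 / 16.00 = 1.866 mol
Divide by the smallest (0.6234 mol Cl): C 5.997, H 4.997, Cl 1.000, O 2.994
≈ 6:5:1:3 → C6H5ClO3
Empirical-formula mass = 160.55 g/mol
n = 650 / 160.55 = 4.05 ≈ 4
Molecular formula = (C6H5ClO3)×4 = C24H20Cl4O12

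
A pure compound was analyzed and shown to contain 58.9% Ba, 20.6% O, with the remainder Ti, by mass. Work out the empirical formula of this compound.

BaO3Ti

Assume 100 g: 58.9 g Ba, 20.6 g O, 20.5 g Ti.
Moles — Ba: 58.9 / 137.33 = 0.4289 mol; O: 20.6 / 16.00 = 1.288 mol; Ti: 20.5 / 47.87 = 0.4282 mol
Smallest is Ti at 0.4282 mol; normalising gives Ba 1.002, O 3.006, Ti 1.000
→ BaO3Ti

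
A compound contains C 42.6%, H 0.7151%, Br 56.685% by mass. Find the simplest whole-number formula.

Assume 100 g: 42.6 g C, 0.7151 g H, 56.685 g Br.
Moles — C: 42.6 / 12.01 = 3.547 mol; H: 0.7151 / 1.008 = 0.7094 mol; Br: 56.685 / 79.90 = 0.7094 mol
Divide by the smallest (0.7094 mol H): C 5.000, H 1.000, Br 1.000
→ C5HBr

C5HBr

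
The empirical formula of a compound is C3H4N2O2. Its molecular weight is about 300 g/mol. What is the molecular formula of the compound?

C9H12N6O6

Empirical-formula mass = 100.08 g/mol
n = 300 / 100.08 = 3.00 ≈ 3
Molecular formula = (C3H4N2O2)3 = C9H12N6O6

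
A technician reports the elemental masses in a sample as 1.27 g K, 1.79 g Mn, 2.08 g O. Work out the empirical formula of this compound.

KMnO4

n(K) = 1.27/39.10 = 0.03248, n(Mn) = 1.79/54.94 = 0.03258, n(O) = 2.08/16.00 = 0.13
Divide by the smallest (0.03248 mol K): K 1.000, Mn 1.003, O 4.002
≈ 1:1:4 → KMnO4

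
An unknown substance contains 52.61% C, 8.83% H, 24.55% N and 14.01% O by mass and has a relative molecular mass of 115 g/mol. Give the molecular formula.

Assume 100 g: 52.61 g C, 8.83 g H, 24.55 g N, 14.01 g O.
n(C) = 52.61/12.01 = 4.381, n(H) = 8.83/1.008 = 8.76, n(N) = 24.55/14.01 = 1.752, n(O) = 14.01/16.00 = 0.8756
Ratios (÷ 0.8756): C 5.003, H 10.004, N 2.001, O 1.000
≈ 5:10:2:1 → C5H10N2O
Empirical-formula mass = 114.15 g/mol
n = 115 / 114.15 = 1.01 ≈ 1
Molecular formula = empirical formula = C5H10N2O

C5H10N2O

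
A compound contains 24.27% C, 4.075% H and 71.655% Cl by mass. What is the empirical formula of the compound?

Assume 100 g: 24.27 g C, 4.075 g H, 71.655 g Cl.
C: 24.27 g ÷ 12.01 g/mol = 2.021 mol
H: 4.075 g ÷ 1.008 g/mol = 4.043 mol
Cl: 71.655 g ÷ 35.45 g/mol = 2.021 mol
Ratios (÷ 2.021): C 1.000, H 2.001, Cl 1.000
→ CH2Cl

CH2Cl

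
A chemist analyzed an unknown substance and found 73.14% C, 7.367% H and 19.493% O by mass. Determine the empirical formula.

Assume 100 g: 73.14 g C, 7.367 g H, 19.493 g O.
C: 73.14 g ÷ 12.01 g/mol = 6.09 mol
H: 7.367 g ÷ 1.008 g/mol = 7.309 mol
O: 19.493 g ÷ 16.00 g/mol = 1.218 mol
Divide by the smallest (1.218 mol O): C 4.999, H 5.999, O 1.000
→ C5H6O

C5H6O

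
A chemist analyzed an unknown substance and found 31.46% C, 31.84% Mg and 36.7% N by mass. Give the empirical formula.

C2MgN2

Assume 100 g: 31.46 g C, 31.84 g Mg, 36.7 g N.
n(C) = 31.46/12.01 = 2.619, n(Mg) = 31.84/24.31 = 1.31, n(N) = 36.7/14.01 = 2.62
Ratios (÷ 1.31): C 2.000, Mg 1.000, N 2.000
≈ 2:1:2 → C2MgN2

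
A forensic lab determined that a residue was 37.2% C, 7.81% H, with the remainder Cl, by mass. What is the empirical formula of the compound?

C2H5Cl

Assume 100 g: 37.2 g C, 7.81 g H, 54.99 g Cl.
n(C) = 37.2/12.01 = 3.097, n(H) = 7.81/1.008 = 7.748, n(Cl) = 54.99/35.45 = 1.551
Ratios (÷ 1.551): C 1.997, H 4.995, Cl 1.000
Ratio ≈ 2:5:1, so the empirical formula is C2H5Cl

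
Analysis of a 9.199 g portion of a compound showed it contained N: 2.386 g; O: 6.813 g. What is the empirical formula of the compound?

N2O5

N: 2.386 g ÷ 14.01 g/mol = 0.1703 mol
O: 6.813 g ÷ 16.00 g/mol = 0.4258 mol
Smallest is N at 0.1703 mol; normalising gives N 1.000, O 2.500
×2: N 2.00, O 5.00 → N2O5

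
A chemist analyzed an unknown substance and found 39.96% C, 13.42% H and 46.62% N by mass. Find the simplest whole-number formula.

Assume 100 g: 39.96 g C, 13.42 g H, 46.62 g N.
C: 39.96 g ÷ 12.01 g/mol = 3.327 mol
H: 13.42 g ÷ 1.008 g/mol = 13.31 mol
N: 46.62 g ÷ 14.01 g/mol = 3.328 mol
Ratios (÷ 3.327): C 1.000, H 4.001, N 1.000
≈ 1:4:1 → CH4N

CH4N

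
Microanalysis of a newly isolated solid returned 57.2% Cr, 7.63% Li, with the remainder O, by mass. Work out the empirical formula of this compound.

CrLiO2

Assume 100 g: 57.2 g Cr, 7.63 g Li, 35.17 g O.
n(Cr) = 57.2/52.00 = 1.1, n(Li) = 7.63/6.94 = 1.099, n(O) = 35.17/16.00 = 2.198
Ratios (÷ 1.099): Cr 1.001, Li 1.000, O 1.999
→ CrLiO2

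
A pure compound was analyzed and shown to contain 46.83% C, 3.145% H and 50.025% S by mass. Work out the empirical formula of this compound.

Assume 100 g: 46.83 g C, 3.145 g H, 50.025 g S.
C: 46.83 g ÷ 12.01 g/mol = 3.899 mol
H: 3.145 g ÷ 1.008 g/mol = 3.12 mol
S: 50.025 g ÷ 32.07 g/mol = 1.56 mol
Divide by the smallest (1.56 mol S): C 2.500, H 2.000, S 1.000
Scaling by 2: C 5.00, H 4.00, S 2.00 → C5H4S2

C5H4S2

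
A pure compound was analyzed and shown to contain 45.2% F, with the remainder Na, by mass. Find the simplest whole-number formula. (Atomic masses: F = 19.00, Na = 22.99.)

FNa

Assume 100 g: 45.2 g F, 54.8 g Na.
F: 45.2 g ÷ 19.00 g/mol = 2.379 mol
Na: 54.8 g ÷ 22.99 g/mol = 2.384 mol
Ratios (÷ 2.379): F 1.000, Na 1.002
Ratio ≈ 1:1, so the empirical formula is FNa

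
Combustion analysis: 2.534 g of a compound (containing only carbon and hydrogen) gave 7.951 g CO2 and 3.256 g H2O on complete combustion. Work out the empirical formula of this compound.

CH2

mol C = 7.951 / 44.01 = 0.1807; mass C = 0.1807 × 12.01 = 2.170 g
mol H = 2 × (3.256 / 18.02) = 0.3614; mass H = 0.3614 × 1.008 = 0.3643 g
Divide by the smallest (0.1807 mol C): C 1.000, H 2.000
≈ 1:2 → CH2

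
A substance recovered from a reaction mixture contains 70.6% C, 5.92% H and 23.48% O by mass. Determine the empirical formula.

C4H4O

Assume 100 g: 70.6 g C, 5.92 g H, 23.48 g O.
n(C) = 70.6/12.01 = 5.878, n(H) = 5.92/1.008 = 5.873, n(O) = 23.48/16.00 = 1.468
Smallest is O at 1.468 mol; normalising gives C 4.006, H 4.002, O 1.000
Ratio ≈ 4:4:1, so the empirical formula is C4H4O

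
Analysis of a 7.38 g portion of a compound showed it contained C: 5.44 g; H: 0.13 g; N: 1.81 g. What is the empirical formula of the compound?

Moles — C: 5.44 / 12.01 = 0.453 mol; H: 0.13 / 1.008 = 0.129 mol; N: 1.81 / 14.01 = 0.1292 mol
Smallest is H at 0.129 mol; normalising gives C 3.512, H 1.000, N 1.002
×2: C 7.02, H 2.00, N 2.00 → C7H2N2

C7H2N2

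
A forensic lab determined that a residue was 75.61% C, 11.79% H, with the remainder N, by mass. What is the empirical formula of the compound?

Assume 100 g: 75.61 g C, 11.79 g H, 12.6 g N.
n(C) = 75.61/12.01 = 6.296, n(H) = 11.79/1.008 = 11.7, n(N) = 12.6/14.01 = 0.8994
Smallest is N at 0.8994 mol; normalising gives C 7.000, H 13.005, N 1.000
→ C7H13N

C7H13N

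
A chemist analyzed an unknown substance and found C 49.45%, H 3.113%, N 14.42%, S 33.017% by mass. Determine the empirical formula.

Assume 100 g: 49.45 g C, 3.113 g H, 14.42 g N, 33.017 g S.
n(C) = 49.45/12.01 = 4.117, n(H) = 3.113/1.008 = 3.088, n(N) = 14.42/14.01 = 1.029, n(S) = 33.017/32.07 = 1.03
Divide by the smallest (1.029 mol N): C 4.000, H 3.000, N 1.000, S 1.000
≈ 4:3:1:1 → C4H3NS

C4H3NS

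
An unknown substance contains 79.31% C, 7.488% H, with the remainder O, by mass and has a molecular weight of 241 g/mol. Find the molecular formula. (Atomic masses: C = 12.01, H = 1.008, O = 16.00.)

Assume 100 g: 79.31 g C, 7.488 g H, 13.202 g O.
Moles — C: 79.31 / 12.01 = 6.604 mol; H: 7.488 / 1.008 = 7.429 mol; O: 13.202 / 16.00 = 0.8251 mol
Divide by the smallest (0.8251 mol O): C 8.003, H 9.003, O 1.000
→ C8H9O
Empirical-formula mass = 121.15 g/mol
n = 241 / 121.15 = 1.99 ≈ 2
Molecular formula = (C8H9O)×2 = C16H18O2

C16H18O2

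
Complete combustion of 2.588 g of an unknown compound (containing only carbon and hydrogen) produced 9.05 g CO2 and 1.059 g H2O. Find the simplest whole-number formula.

C7H4

mol C = 9.05 / 44.01 = 0.2056; mass C = 0.2056 × 12.01 = 2.470 g
mol H = 2 × (1.059 / 18.02) = 0.1175; mass H = 0.1175 × 1.008 = 0.1185 g
Ratios (÷ 0.1175): C 1.750, H 1.000
Scaling by 4: C 7.00, H 4.00 → C7H4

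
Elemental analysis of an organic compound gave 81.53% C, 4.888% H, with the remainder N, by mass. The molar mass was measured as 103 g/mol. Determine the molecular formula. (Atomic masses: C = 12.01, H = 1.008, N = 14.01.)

Assume 100 g: 81.53 g C, 4.888 g H, 13.582 g N.
C: 81.53 g ÷ 12.01 g/mol = 6.789 mol
H: 4.888 g ÷ 1.008 g/mol = 4.849 mol
N: 13.582 g ÷ 14.01 g/mol = 0.9695 mol
Smallest is N at 0.9695 mol; normalising gives C 7.002, H 5.002, N 1.000
≈ 7:5:1 → C7H5N
Empirical-formula mass = 103.12 g/mol
n = 103 / 103.12 = 1.00 ≈ 1
Molecular formula = empirical formula = C7H5N

C7H5N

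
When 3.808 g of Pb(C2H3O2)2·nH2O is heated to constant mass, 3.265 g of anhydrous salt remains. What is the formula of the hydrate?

Mass of water lost = 3.808 − 3.265 = 0.543 g → 0.543 / 18.02 = 0.03013 mol H2O
Molar mass of Pb(C2H3O2)2 = 325.29 g/mol → mol Pb(C2H3O2)2 = 3.265 / 325.29 = 0.01004
n = 0.03013 / 0.01004 = 3.00 ≈ 3 → Pb(C2H3O2)2·3H2O

Pb(C2H3O2)2·3H2O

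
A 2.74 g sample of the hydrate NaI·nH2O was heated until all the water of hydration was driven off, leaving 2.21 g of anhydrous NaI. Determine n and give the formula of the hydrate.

Mass of water lost = 2.74 − 2.21 = 0.53 g → 0.53 / 18.02 = 0.02941 mol H2O
Molar mass of NaI = 149.89 g/mol → mol NaI = 2.21 / 149.89 = 0.01474
n = 0.02941 / 0.01474 = 1.99 ≈ 2 → NaI·2H2O

NaI·2H2O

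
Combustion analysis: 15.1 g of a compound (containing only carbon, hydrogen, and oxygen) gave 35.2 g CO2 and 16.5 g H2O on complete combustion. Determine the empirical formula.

C7H16O2

mol C = 35.2 / 44.01 = 0.7998; mass C = 0.7998 × 12.01 = 9.606 g
mol H = 2 × (16.5 / 18.02) = 1.831; mass H = 1.831 × 1.008 = 1.846 g
mass O = 15.1 − (11.45) = 3.648 g → mol O = 0.2280
Ratios (÷ 0.228): C 3.508, H 8.031, O 1.000
Scaling by 2: C 7.02, H 16.06, O 2.00 → C7H16O2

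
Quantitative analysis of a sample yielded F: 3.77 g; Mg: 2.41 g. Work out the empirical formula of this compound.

F2Mg

F: 3.77 g ÷ 19.00 g/mol = 0.1984 mol
Mg: 2.41 g ÷ 24.31 g/mol = 0.09914 mol
Ratios (÷ 0.09914): F 2.002, Mg 1.000
→ F2Mg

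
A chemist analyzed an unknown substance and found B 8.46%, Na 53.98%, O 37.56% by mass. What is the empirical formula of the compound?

Assume 100 g: 8.46 g B, 53.98 g Na, 37.56 g O.
B: 8.46 g ÷ 10.81 g/mol = 0.7826 mol
Na: 53.98 g ÷ 22.99 g/mol = 2.348 mol
O: 37.56 g ÷ 16.00 g/mol = 2.348 mol
Divide by the smallest (0.7826 mol B): B 1.000, Na 3.000, O 3.000
Ratio ≈ 1:3:3, so the empirical formula is BNa3O3

BNa3O3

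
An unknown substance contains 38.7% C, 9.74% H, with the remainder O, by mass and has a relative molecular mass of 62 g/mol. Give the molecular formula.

C2H6O2

Assume 100 g: 38.7 g C, 9.74 g H, 51.56 g O.
n(C) = 38.7/12.01 = 3.222, n(H) = 9.74/1.008 = 9.663, n(O) = 51.56/16.00 = 3.223
Ratios (÷ 3.222): C 1.000, H 2.999, O 1.000
Ratio ≈ 1:3:1, so the empirical formula is CH3O
Empirical-formula mass = 31.03 g/mol
n = 62 / 31.03 = 2.00 ≈ 2
Molecular formula = (CH3O)×2 = C2H6O2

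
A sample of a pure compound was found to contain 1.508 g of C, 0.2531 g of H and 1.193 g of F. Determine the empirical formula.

Moles — C: 1.508 / 12.01 = 0.1256 mol; H: 0.2531 / 1.008 = 0.2511 mol; F: 1.193 / 19.00 = 0.06279 mol
Divide by the smallest (0.06279 mol F): C 2.000, H 3.999, F 1.000
Ratio ≈ 2:4:1, so the empirical formula is C2H4F

C2H4F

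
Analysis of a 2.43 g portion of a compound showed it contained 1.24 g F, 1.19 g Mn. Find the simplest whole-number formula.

n(F) = 1.24/19.00 = 0.06526, n(Mn) = 1.19/54.94 = 0.02166
Ratios (÷ 0.02166): F 3.013, Mn 1.000
≈ 3:1 → F3Mn

F3Mn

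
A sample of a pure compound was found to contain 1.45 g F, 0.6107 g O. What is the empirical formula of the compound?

n(F) = 1.45/19.00 = 0.07632, n(O) = 0.6107/16.00 = 0.03817
Smallest is O at 0.03817 mol; normalising gives F 1.999, O 1.000
≈ 2:1 → F2O

F2O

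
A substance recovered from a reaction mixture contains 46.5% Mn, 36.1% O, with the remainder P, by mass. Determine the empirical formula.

Mn3O8P2

Assume 100 g: 46.5 g Mn, 36.1 g O, 17.4 g P.
n(Mn) = 46.5/54.94 = 0.8464, n(O) = 36.1/16.00 = 2.256, n(P) = 17.4/30.97 = 0.5618
Divide by the smallest (0.5618 mol P): Mn 1.506, O 4.016, P 1.000
Multiply by 2: Mn 3.01, O 8.03, P 2.00 → Mn3O8P2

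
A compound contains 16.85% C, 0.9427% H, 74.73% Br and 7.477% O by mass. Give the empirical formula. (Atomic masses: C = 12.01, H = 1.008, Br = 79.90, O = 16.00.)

Assume 100 g: 16.85 g C, 0.9427 g H, 74.73 g Br, 7.477 g O.
C: 16.85 g ÷ 12.01 g/mol = 1.403 mol
H: 0.9427 g ÷ 1.008 g/mol = 0.9352 mol
Br: 74.73 g ÷ 79.90 g/mol = 0.9353 mol
O: 7.477 g ÷ 16.00 g/mol = 0.4673 mol
Divide by the smallest (0.4673 mol O): C 3.002, H 2.001, Br 2.001, O 1.000
Ratio ≈ 3:2:2:1, so the empirical formula is C3H2Br2O

C3H2Br2O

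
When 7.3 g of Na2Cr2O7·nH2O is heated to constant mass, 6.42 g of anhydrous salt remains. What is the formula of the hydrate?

Na2Cr2O7·2H2O

Mass of water lost = 7.3 − 6.42 = 0.88 g → 0.88 / 18.02 = 0.04883 mol H2O
Molar mass of Na2Cr2O7 = 261.98 g/mol → mol Na2Cr2O7 = 6.42 / 261.98 = 0.02451
n = 0.04883 / 0.02451 = 1.99 ≈ 2 → Na2Cr2O7·2H2O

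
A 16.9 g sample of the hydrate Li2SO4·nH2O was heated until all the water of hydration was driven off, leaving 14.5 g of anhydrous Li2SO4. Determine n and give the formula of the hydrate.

Mass of water lost = 16.9 − 14.5 = 2.4 g → 2.4 / 18.02 = 0.1332 mol H2O
Molar mass of Li2SO4 = 109.95 g/mol → mol Li2SO4 = 14.5 / 109.95 = 0.1319
n = 0.1332 / 0.1319 = 1.01 ≈ 1 → Li2SO4·H2O

Li2SO4·H2O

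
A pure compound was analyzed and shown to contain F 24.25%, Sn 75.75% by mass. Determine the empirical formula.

Assume 100 g: 24.25 g F, 75.75 g Sn.
Moles — F: 24.25 / 19.00 = 1.276 mol; Sn: 75.75 / 118.71 = 0.6381 mol
Divide by the smallest (0.6381 mol Sn): F 2.000, Sn 1.000
Ratio ≈ 2:1, so the empirical formula is F2Sn

F2Sn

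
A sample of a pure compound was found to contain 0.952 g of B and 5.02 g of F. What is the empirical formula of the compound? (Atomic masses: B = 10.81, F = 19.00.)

BF3

Moles — B: 0.952 / 10.81 = 0.08807 mol; F: 5.02 / 19.00 = 0.2642 mol
Divide by the smallest (0.08807 mol B): B 1.000, F 3.000
≈ 1:3 → BF3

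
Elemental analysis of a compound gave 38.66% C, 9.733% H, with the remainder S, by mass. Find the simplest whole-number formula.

C2H6S

Assume 100 g: 38.66 g C, 9.733 g H, 51.607 g S.
n(C) = 38.66/12.01 = 3.219, n(H) = 9.733/1.008 = 9.656, n(S) = 51.607/32.07 = 1.609
Divide by the smallest (1.609 mol S): C 2.000, H 6.000, S 1.000
→ C2H6S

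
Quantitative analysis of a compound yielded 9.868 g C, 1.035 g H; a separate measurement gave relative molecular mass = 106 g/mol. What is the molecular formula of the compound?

Moles — C: 9.868 / 12.01 = 0.8216 mol; H: 1.035 / 1.008 = 1.027 mol
Divide by the smallest (0.8216 mol C): C 1.000, H 1.250
Scaling by 4: C 4.00, H 5.00 → C4H5
Empirical-formula mass = 53.08 g/mol
n = 106 / 53.08 = 2.00 ≈ 2
Molecular formula = (C4H5)×2 = C8H10

C8H10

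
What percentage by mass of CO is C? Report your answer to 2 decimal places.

42.88%

Molar mass = 1(12.01) + 1(16.00) = 28.010 g/mol
Mass of C per mole = 1 × 12.01 = 12.010 g
% C = 12.010 / 28.010 × 100 = 42.88%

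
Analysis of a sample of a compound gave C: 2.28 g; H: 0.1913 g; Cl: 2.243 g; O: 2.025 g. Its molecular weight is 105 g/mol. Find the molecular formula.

C3H3ClO2

Moles — C: 2.28 / 12.01 = 0.1898 mol; H: 0.1913 / 1.008 = 0.1898 mol; Cl: 2.243 / 35.45 = 0.06327 mol; O: 2.025 / 16.00 = 0.1266 mol
Ratios (÷ 0.06327): C 3.000, H 2.999, Cl 1.000, O 2.000
Ratio ≈ 3:3:1:2, so the empirical formula is C3H3ClO2
Empirical-formula mass = 106.50 g/mol
n = 105 / 106.50 = 0.99 ≈ 1
Molecular formula = empirical formula = C3H3ClO2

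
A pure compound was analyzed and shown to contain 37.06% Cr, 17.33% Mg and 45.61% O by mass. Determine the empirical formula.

Assume 100 g: 37.06 g Cr, 17.33 g Mg, 45.61 g O.
n(Cr) = 37.06/52.00 = 0.7127, n(Mg) = 17.33/24.31 = 0.7129, n(O) = 45.61/16.00 = 2.851
Divide by the smallest (0.7127 mol Cr): Cr 1.000, Mg 1.000, O 4.000
→ CrMgO4

CrMgO4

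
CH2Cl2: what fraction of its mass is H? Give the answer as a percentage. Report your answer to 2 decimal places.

Molar mass = 1(12.01) + 2(1.008) + 2(35.45) = 84.926 g/mol
Mass of H per mole = 2 × 1.008 = 2.016 g
% H = 2.016 / 84.926 × 100 = 2.37%

2.37%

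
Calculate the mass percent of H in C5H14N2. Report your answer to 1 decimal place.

Molar mass = 5(12.01) + 14(1.008) + 2(14.01) = 102.182 g/mol
Mass of H per mole = 14 × 1.008 = 14.112 g
% H = 14.112 / 102.182 × 100 = 13.8%

13.8%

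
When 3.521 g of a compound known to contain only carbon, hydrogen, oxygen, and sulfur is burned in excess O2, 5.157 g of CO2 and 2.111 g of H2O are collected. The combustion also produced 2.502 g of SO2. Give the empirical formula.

mol C = 5.157 / 44.01 = 0.1172; mass C = 0.1172 × 12.01 = 1.407 g
mol H = 2 × (2.111 / 18.02) = 0.2343; mass H = 0.2343 × 1.008 = 0.2362 g
mol S = 2.502 / 64.07 = 0.03905; mass S = 1.252 g
mass O = 3.521 − (2.896) = 0.6252 g → mol O = 0.03907
Smallest is S at 0.03905 mol; normalising gives C 3.001, H 6.000, O 1.001, S 1.000
Ratio ≈ 3:6:1:1, so the empirical formula is C3H6OS

C3H6OS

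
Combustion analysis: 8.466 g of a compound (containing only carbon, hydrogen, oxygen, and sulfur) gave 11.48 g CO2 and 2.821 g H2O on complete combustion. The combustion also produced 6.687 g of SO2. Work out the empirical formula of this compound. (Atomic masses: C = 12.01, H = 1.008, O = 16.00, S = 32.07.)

C5H6O2S2

mol C = 11.48 / 44.01 = 0.2608; mass C = 0.2608 × 12.01 = 3.133 g
mol H = 2 × (2.821 / 18.02) = 0.3131; mass H = 0.3131 × 1.008 = 0.3156 g
mol S = 6.687 / 64.07 = 0.1044; mass S = 3.347 g
mass O = 8.466 − (6.796) = 1.670 g → mol O = 0.1044
Divide by the smallest (0.1044 mol S): C 2.499, H 3.000, O 1.000, S 1.000
×2: C 5.00, H 6.00, O 2.00, S 2.00 → C5H6O2S2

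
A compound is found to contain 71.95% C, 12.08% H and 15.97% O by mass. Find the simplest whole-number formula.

C6H12O

Assume 100 g: 71.95 g C, 12.08 g H, 15.97 g O.
C: 71.95 g ÷ 12.01 g/mol = 5.991 mol
H: 12.08 g ÷ 1.008 g/mol = 11.98 mol
O: 15.97 g ÷ 16.00 g/mol = 0.9981 mol
Divide by the smallest (0.9981 mol O): C 6.002, H 12.007, O 1.000
Ratio ≈ 6:12:1, so the empirical formula is C6H12O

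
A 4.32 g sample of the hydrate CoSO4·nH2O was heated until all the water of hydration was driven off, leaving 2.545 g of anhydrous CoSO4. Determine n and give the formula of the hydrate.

Mass of water lost = 4.32 − 2.545 = 1.775 g → 1.775 / 18.02 = 0.0985 mol H2O
Molar mass of CoSO4 = 155.00 g/mol → mol CoSO4 = 2.545 / 155.00 = 0.01642
n = 0.0985 / 0.01642 = 6.00 ≈ 6 → CoSO4·6H2O

CoSO4·6H2O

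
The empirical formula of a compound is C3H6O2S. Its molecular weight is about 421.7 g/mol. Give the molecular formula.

Empirical-formula mass = 106.15 g/mol
n = 421.7 / 106.15 = 3.97 ≈ 4
Molecular formula = (C3H6O2S)4 = C12H24O8S4

C12H24O8S4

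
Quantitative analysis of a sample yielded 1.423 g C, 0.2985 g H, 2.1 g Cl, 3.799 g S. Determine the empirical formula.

C: 1.423 g ÷ 12.01 g/mol = 0.1185 mol
H: 0.2985 g ÷ 1.008 g/mol = 0.2961 mol
Cl: 2.1 g ÷ 35.45 g/mol = 0.05924 mol
S: 3.799 g ÷ 32.07 g/mol = 0.1185 mol
Smallest is Cl at 0.05924 mol; normalising gives C 2.000, H 4.999, Cl 1.000, S 2.000
≈ 2:5:1:2 → C2H5ClS2

C2H5ClS2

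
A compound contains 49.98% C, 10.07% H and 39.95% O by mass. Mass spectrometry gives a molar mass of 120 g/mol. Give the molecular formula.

Assume 100 g: 49.98 g C, 10.07 g H, 39.95 g O.
Moles — C: 49.98 / 12.01 = 4.162 mol; H: 10.07 / 1.008 = 9.99 mol; O: 39.95 / 16.00 = 2.497 mol
Divide by the smallest (2.497 mol O): C 1.667, H 4.001, O 1.000
Scaling by 3: C 5.00, H 12.00, O 3.00 → C5H12O3
Empirical-formula mass = 120.15 g/mol
n = 120 / 120.15 = 1.00 ≈ 1
Molecular formula = empirical formula = C5H12O3

C5H12O3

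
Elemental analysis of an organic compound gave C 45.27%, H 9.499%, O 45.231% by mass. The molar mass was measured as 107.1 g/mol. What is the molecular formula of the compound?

C4H10O3

Assume 100 g: 45.27 g C, 9.499 g H, 45.231 g O.
n(C) = 45.27/12.01 = 3.769, n(H) = 9.499/1.008 = 9.424, n(O) = 45.231/16.00 = 2.827
Smallest is O at 2.827 mol; normalising gives C 1.333, H 3.334, O 1.000
×3: C 4.00, H 10.00, O 3.00 → C4H10O3
Empirical-formula mass = 106.12 g/mol
n = 107.1 / 106.12 = 1.01 ≈ 1
Molecular formula = empirical formula = C4H10O3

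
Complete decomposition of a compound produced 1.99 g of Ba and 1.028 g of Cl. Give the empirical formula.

BaCl2

Moles — Ba: 1.99 / 137.33 = 0.01449 mol; Cl: 1.028 / 35.45 = 0.029 mol
Smallest is Ba at 0.01449 mol; normalising gives Ba 1.000, Cl 2.001
≈ 1:2 → BaCl2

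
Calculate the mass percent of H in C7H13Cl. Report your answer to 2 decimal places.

9.88%

Molar mass = 7(12.01) + 13(1.008) + 1(35.45) = 132.624 g/mol
Mass of H per mole = 13 × 1.008 = 13.104 g
% H = 13.104 / 132.624 × 100 = 9.88%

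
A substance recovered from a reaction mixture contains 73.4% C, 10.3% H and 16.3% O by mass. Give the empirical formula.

C6H10O

Assume 100 g: 73.4 g C, 10.3 g H, 16.3 g O.
Moles — C: 73.4 / 12.01 = 6.112 mol; H: 10.3 / 1.008 = 10.22 mol; O: 16.3 / 16.00 = 1.019 mol
Smallest is O at 1.019 mol; normalising gives C 5.999, H 10.030, O 1.000
≈ 6:10:1 → C6H10O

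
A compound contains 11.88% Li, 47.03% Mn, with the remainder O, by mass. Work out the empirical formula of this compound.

Assume 100 g: 11.88 g Li, 47.03 g Mn, 41.09 g O.
Li: 11.88 g ÷ 6.94 g/mol = 1.712 mol
Mn: 47.03 g ÷ 54.94 g/mol = 0.856 mol
O: 41.09 g ÷ 16.00 g/mol = 2.568 mol
Divide by the smallest (0.856 mol Mn): Li 2.000, Mn 1.000, O 3.000
→ Li2MnO3

Li2MnO3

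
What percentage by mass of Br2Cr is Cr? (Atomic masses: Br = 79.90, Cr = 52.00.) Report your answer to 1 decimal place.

Molar mass = 2(79.90) + 1(52.00) = 211.800 g/mol
Mass of Cr per mole = 1 × 52.00 = 52.000 g
% Cr = 52.000 / 211.800 × 100 = 24.6%

24.6%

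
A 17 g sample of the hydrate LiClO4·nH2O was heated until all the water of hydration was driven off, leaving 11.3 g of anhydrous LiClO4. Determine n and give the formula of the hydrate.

LiClO4·3H2O

Mass of water lost = 17 − 11.3 = 5.7 g → 5.7 / 18.02 = 0.3163 mol H2O
Molar mass of LiClO4 = 106.39 g/mol → mol LiClO4 = 11.3 / 106.39 = 0.1062
n = 0.3163 / 0.1062 = 2.98 ≈ 3 → LiClO4·3H2O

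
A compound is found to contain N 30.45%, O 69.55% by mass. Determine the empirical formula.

NO2

Assume 100 g: 30.45 g N, 69.55 g O.
N: 30.45 g ÷ 14.01 g/mol = 2.173 mol
O: 69.55 g ÷ 16.00 g/mol = 4.347 mol
Ratios (÷ 2.173): N 1.000, O 2.000
Ratio ≈ 1:2, so the empirical formula is NO2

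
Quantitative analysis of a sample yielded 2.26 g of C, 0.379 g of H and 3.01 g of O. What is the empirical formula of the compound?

n(C) = 2.26/12.01 = 0.1882, n(H) = 0.379/1.008 = 0.376, n(O) = 3.01/16.00 = 0.1881
Ratios (÷ 0.1881): C 1.000, H 1.999, O 1.000
Ratio ≈ 1:2:1, so the empirical formula is CH2O

CH2O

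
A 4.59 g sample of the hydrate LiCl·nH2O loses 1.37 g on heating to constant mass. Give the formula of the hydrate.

LiCl·H2O

Mass of anhydrous LiCl = 4.59 − 1.37 = 3.22 g
mol H2O = 1.37 / 18.02 = 0.07603
Molar mass of LiCl = 42.39 g/mol → mol LiCl = 3.22 / 42.39 = 0.07596
n = 0.07603 / 0.07596 = 1.00 ≈ 1 → LiCl·H2O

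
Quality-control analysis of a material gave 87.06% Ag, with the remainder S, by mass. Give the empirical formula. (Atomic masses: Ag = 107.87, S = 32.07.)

Assume 100 g: 87.06 g Ag, 12.94 g S.
Moles — Ag: 87.06 / 107.87 = 0.8071 mol; S: 12.94 / 32.07 = 0.4035 mol
Smallest is S at 0.4035 mol; normalising gives Ag 2.000, S 1.000
Ratio ≈ 2:1, so the empirical formula is Ag2S

Ag2S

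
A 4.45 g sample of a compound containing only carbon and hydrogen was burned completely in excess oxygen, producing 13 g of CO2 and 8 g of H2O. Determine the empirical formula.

CH3

mol C = 13 / 44.01 = 0.2954; mass C = 0.2954 × 12.01 = 3.548 g
mol H = 2 × (8 / 18.02) = 0.8879; mass H = 0.8879 × 1.008 = 0.8950 g
Ratios (÷ 0.2954): C 1.000, H 3.006
Ratio ≈ 1:3, so the empirical formula is CH3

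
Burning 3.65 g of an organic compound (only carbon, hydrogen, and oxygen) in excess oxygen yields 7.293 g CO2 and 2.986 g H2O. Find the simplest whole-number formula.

mol C = 7.293 / 44.01 = 0.1657; mass C = 0.1657 × 12.01 = 1.990 g
mol H = 2 × (2.986 / 18.02) = 0.3314; mass H = 0.3314 × 1.008 = 0.3341 g
mass O = 3.65 − (2.324) = 1.326 g → mol O = 0.08286
Divide by the smallest (0.08286 mol O): C 2.000, H 4.000, O 1.000
≈ 2:4:1 → C2H4O

C2H4O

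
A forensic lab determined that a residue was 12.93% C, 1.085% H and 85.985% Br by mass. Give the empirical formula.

CHBr

Assume 100 g: 12.93 g C, 1.085 g H, 85.985 g Br.
n(C) = 12.93/12.01 = 1.077, n(H) = 1.085/1.008 = 1.076, n(Br) = 85.985/79.90 = 1.076
Smallest is Br at 1.076 mol; normalising gives C 1.000, H 1.000, Br 1.000
→ CHBr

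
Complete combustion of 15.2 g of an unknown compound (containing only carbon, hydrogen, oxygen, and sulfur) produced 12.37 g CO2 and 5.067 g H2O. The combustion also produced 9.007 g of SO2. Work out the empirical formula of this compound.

mol C = 12.37 / 44.01 = 0.2811; mass C = 0.2811 × 12.01 = 3.376 g
mol H = 2 × (5.067 / 18.02) = 0.5624; mass H = 0.5624 × 1.008 = 0.5669 g
mol S = 9.007 / 64.07 = 0.1406; mass S = 4.508 g
mass O = 15.2 − (8.451) = 6.749 g → mol O = 0.4218
Smallest is S at 0.1406 mol; normalising gives C 1.999, H 4.000, O 3.001, S 1.000
Ratio ≈ 2:4:3:1, so the empirical formula is C2H4O3S

C2H4O3S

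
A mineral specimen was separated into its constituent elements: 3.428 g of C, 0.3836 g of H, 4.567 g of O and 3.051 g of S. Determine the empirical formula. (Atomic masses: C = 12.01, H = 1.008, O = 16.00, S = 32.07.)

n(C) = 3.428/12.01 = 0.2854, n(H) = 0.3836/1.008 = 0.3806, n(O) = 4.567/16.00 = 0.2854, n(S) = 3.051/32.07 = 0.09514
Ratios (÷ 0.09514): C 3.000, H 4.000, O 3.000, S 1.000
≈ 3:4:3:1 → C3H4O3S

C3H4O3S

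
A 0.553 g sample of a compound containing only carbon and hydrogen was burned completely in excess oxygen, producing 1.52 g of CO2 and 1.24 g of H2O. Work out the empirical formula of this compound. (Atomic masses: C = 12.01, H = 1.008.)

mol C = 1.52 / 44.01 = 0.03454; mass C = 0.03454 × 12.01 = 0.4148 g
mol H = 2 × (1.24 / 18.02) = 0.1376; mass H = 0.1376 × 1.008 = 0.1387 g
Ratios (÷ 0.03454): C 1.000, H 3.985
≈ 1:4 → CH4

CH4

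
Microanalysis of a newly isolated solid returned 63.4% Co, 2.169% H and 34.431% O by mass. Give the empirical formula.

CoH2O2

Assume 100 g: 63.4 g Co, 2.169 g H, 34.431 g O.
Moles — Co: 63.4 / 58.93 = 1.076 mol; H: 2.169 / 1.008 = 2.152 mol; O: 34.431 / 16.00 = 2.152 mol
Ratios (÷ 1.076): Co 1.000, H 2.000, O 2.000
Ratio ≈ 1:2:2, so the empirical formula is CoH2O2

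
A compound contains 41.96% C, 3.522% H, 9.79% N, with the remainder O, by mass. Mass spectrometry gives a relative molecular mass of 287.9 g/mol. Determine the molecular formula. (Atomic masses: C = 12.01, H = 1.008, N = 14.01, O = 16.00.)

Assume 100 g: 41.96 g C, 3.522 g H, 9.79 g N, 44.728 g O.
n(C) = 41.96/12.01 = 3.494, n(H) = 3.522/1.008 = 3.494, n(N) = 9.79/14.01 = 0.6988, n(O) = 44.728/16.00 = 2.796
Divide by the smallest (0.6988 mol N): C 5.000, H 5.000, N 1.000, O 4.001
Ratio ≈ 5:5:1:4, so the empirical formula is C5H5NO4
Empirical-formula mass = 143.10 g/mol
n = 287.9 / 143.10 = 2.01 ≈ 2
Molecular formula = (C5H5NO4)×2 = C10H10N2O8

C10H10N2O8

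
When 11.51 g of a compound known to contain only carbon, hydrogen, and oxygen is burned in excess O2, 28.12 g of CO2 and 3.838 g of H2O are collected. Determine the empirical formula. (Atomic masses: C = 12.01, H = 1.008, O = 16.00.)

mol C = 28.12 / 44.01 = 0.6389; mass C = 0.6389 × 12.01 = 7.674 g
mol H = 2 × (3.838 / 18.02) = 0.4260; mass H = 0.4260 × 1.008 = 0.4294 g
mass O = 11.51 − (8.103) = 3.407 g → mol O = 0.2129
Divide by the smallest (0.2129 mol O): C 3.001, H 2.001, O 1.000
→ C3H2O

C3H2O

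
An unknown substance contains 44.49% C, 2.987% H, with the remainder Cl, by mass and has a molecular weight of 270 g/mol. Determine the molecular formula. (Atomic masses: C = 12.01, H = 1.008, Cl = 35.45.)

Assume 100 g: 44.49 g C, 2.987 g H, 52.523 g Cl.
C: 44.49 g ÷ 12.01 g/mol = 3.704 mol
H: 2.987 g ÷ 1.008 g/mol = 2.963 mol
Cl: 52.523 g ÷ 35.45 g/mol = 1.482 mol
Smallest is Cl at 1.482 mol; normalising gives C 2.500, H 2.000, Cl 1.000
Multiply by 2: C 5.00, H 4.00, Cl 2.00 → C5H4Cl2
Empirical-formula mass = 134.98 g/mol
n = 270 / 134.98 = 2.00 ≈ 2
Molecular formula = (C5H4Cl2)×2 = C10H8Cl4

C10H8Cl4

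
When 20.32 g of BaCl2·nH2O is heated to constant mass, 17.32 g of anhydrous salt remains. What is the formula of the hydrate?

Mass of water lost = 20.32 − 17.32 = 3 g → 3 / 18.02 = 0.1665 mol H2O
Molar mass of BaCl2 = 208.23 g/mol → mol BaCl2 = 17.32 / 208.23 = 0.08318
n = 0.1665 / 0.08318 = 2.00 ≈ 2 → BaCl2·2H2O

BaCl2·2H2O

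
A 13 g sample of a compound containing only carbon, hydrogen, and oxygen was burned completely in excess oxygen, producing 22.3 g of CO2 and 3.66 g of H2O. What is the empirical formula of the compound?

mol C = 22.3 / 44.01 = 0.5067; mass C = 0.5067 × 12.01 = 6.086 g
mol H = 2 × (3.66 / 18.02) = 0.4062; mass H = 0.4062 × 1.008 = 0.4095 g
mass O = 13 − (6.495) = 6.505 g → mol O = 0.4066
Divide by the smallest (0.4062 mol H): C 1.247, H 1.000, O 1.001
Scaling by 4: C 4.99, H 4.00, O 4.00 → C5H4O4

C5H4O4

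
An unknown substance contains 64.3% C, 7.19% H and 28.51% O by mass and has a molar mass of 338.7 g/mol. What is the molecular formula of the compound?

Assume 100 g: 64.3 g C, 7.19 g H, 28.51 g O.
Moles — C: 64.3 / 12.01 = 5.354 mol; H: 7.19 / 1.008 = 7.133 mol; O: 28.51 / 16.00 = 1.782 mol
Ratios (÷ 1.782): C 3.005, H 4.003, O 1.000
≈ 3:4:1 → C3H4O
Empirical-formula mass = 56.06 g/mol
n = 338.7 / 56.06 = 6.04 ≈ 6
Molecular formula = (C3H4O)×6 = C18H24O6

C18H24O6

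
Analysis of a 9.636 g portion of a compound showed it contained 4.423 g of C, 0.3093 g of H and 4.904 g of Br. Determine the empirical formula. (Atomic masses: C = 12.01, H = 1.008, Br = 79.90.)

C6H5Br

n(C) = 4.423/12.01 = 0.3683, n(H) = 0.3093/1.008 = 0.3068, n(Br) = 4.904/79.90 = 0.06138
Ratios (÷ 0.06138): C 6.000, H 4.999, Br 1.000
→ C6H5Br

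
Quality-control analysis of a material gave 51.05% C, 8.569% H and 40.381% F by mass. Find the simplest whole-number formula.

C2H4F

Assume 100 g: 51.05 g C, 8.569 g H, 40.381 g F.
n(C) = 51.05/12.01 = 4.251, n(H) = 8.569/1.008 = 8.501, n(F) = 40.381/19.00 = 2.125
Ratios (÷ 2.125): C 2.000, H 4.000, F 1.000
≈ 2:4:1 → C2H4F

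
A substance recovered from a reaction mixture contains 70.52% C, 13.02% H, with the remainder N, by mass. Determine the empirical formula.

C5H11N

Assume 100 g: 70.52 g C, 13.02 g H, 16.46 g N.
Moles — C: 70.52 / 12.01 = 5.872 mol; H: 13.02 / 1.008 = 12.92 mol; N: 16.46 / 14.01 = 1.175 mol
Ratios (÷ 1.175): C 4.998, H 10.994, N 1.000
≈ 5:11:1 → C5H11N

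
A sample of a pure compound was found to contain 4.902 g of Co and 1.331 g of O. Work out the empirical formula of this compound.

CoO

n(Co) = 4.902/58.93 = 0.08318, n(O) = 1.331/16.00 = 0.08319
Divide by the smallest (0.08318 mol Co): Co 1.000, O 1.000
≈ 1:1 → CoO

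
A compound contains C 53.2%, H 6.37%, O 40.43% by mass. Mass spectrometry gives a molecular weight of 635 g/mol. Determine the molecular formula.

Assume 100 g: 53.2 g C, 6.37 g H, 40.43 g O.
C: 53.2 g ÷ 12.01 g/mol = 4.43 mol
H: 6.37 g ÷ 1.008 g/mol = 6.319 mol
O: 40.43 g ÷ 16.00 g/mol = 2.527 mol
Smallest is O at 2.527 mol; normalising gives C 1.753, H 2.501, O 1.000
×4: C 7.01, H 10.00, O 4.00 → C7H10O4
Empirical-formula mass = 158.15 g/mol
n = 635 / 158.15 = 4.02 ≈ 4
Molecular formula = (C7H10O4)×4 = C28H40O16

C28H40O16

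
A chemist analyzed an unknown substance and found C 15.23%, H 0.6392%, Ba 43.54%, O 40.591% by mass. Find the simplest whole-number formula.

C4H2BaO8

Assume 100 g: 15.23 g C, 0.6392 g H, 43.54 g Ba, 40.591 g O.
C: 15.23 g ÷ 12.01 g/mol = 1.268 mol
H: 0.6392 g ÷ 1.008 g/mol = 0.6341 mol
Ba: 43.54 g ÷ 137.33 g/mol = 0.317 mol
O: 40.591 g ÷ 16.00 g/mol = 2.537 mol
Divide by the smallest (0.317 mol Ba): C 4.000, H 2.000, Ba 1.000, O 8.002
Ratio ≈ 4:2:1:8, so the empirical formula is C4H2BaO8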